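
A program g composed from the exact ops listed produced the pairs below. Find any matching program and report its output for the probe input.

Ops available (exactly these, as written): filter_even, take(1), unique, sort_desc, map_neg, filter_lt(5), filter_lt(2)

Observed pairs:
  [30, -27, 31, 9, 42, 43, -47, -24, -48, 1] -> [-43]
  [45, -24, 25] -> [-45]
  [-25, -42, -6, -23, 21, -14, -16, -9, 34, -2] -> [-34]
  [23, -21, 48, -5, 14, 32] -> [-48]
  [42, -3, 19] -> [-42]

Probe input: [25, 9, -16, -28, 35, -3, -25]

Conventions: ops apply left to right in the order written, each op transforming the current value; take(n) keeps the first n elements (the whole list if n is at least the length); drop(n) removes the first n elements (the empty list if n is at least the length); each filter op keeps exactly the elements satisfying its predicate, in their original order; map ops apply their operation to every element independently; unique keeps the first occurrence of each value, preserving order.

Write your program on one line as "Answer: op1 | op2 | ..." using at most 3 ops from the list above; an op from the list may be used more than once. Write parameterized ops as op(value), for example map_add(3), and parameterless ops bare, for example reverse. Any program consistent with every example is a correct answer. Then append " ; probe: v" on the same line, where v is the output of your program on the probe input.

sort_desc | map_neg | take(1) ; probe: [-35]

Check, running the answer program on each example:
  [30, -27, 31, 9, 42, 43, -47, -24, -48, 1] -> [43, 42, 31, 30, 9, 1, -24, -27, -47, -48] -> [-43, -42, -31, -30, -9, -1, 24, 27, 47, 48] -> [-43]
  [45, -24, 25] -> [45, 25, -24] -> [-45, -25, 24] -> [-45]
  [-25, -42, -6, -23, 21, -14, -16, -9, 34, -2] -> [34, 21, -2, -6, -9, -14, -16, -23, -25, -42] -> [-34, -21, 2, 6, 9, 14, 16, 23, 25, 42] -> [-34]
  [23, -21, 48, -5, 14, 32] -> [48, 32, 23, 14, -5, -21] -> [-48, -32, -23, -14, 5, 21] -> [-48]
  [42, -3, 19] -> [42, 19, -3] -> [-42, -19, 3] -> [-42]
  probe: [25, 9, -16, -28, 35, -3, -25] -> [35, 25, 9, -3, -16, -25, -28] -> [-35, -25, -9, 3, 16, 25, 28] -> [-35]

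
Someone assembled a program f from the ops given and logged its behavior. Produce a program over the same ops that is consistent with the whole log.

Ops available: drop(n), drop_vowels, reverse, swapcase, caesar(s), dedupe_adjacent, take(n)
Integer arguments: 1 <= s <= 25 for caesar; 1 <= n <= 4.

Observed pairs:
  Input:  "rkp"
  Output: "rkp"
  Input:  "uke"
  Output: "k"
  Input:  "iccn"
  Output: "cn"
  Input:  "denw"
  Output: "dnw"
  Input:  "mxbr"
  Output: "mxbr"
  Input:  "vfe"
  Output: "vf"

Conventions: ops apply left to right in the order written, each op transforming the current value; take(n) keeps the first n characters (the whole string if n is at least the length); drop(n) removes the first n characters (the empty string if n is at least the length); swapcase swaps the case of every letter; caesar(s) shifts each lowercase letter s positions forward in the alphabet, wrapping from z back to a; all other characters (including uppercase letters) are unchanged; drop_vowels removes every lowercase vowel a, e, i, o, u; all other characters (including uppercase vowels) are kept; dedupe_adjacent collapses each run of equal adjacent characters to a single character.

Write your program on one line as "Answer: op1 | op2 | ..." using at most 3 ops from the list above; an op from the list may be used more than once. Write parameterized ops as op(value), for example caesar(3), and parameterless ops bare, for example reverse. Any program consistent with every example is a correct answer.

dedupe_adjacent | drop_vowels

Check, running the answer program on each example:
  "rkp" -> "rkp" -> "rkp"
  "uke" -> "uke" -> "k"
  "iccn" -> "icn" -> "cn"
  "denw" -> "denw" -> "dnw"
  "mxbr" -> "mxbr" -> "mxbr"
  "vfe" -> "vfe" -> "vf"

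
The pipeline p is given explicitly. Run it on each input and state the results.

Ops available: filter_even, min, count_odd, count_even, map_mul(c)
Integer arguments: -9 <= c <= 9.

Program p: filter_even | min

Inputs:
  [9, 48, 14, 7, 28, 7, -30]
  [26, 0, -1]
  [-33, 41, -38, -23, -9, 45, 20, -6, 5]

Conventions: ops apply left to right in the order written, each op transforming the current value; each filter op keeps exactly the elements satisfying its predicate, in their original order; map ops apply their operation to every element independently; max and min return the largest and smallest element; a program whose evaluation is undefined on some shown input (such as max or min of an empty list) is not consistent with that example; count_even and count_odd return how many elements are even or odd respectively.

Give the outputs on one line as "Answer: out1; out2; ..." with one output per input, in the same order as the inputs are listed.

Execution, op by op:
  [9, 48, 14, 7, 28, 7, -30] -> [48, 14, 28, -30] -> -30
  [26, 0, -1] -> [26, 0] -> 0
  [-33, 41, -38, -23, -9, 45, 20, -6, 5] -> [-38, 20, -6] -> -38

-30; 0; -38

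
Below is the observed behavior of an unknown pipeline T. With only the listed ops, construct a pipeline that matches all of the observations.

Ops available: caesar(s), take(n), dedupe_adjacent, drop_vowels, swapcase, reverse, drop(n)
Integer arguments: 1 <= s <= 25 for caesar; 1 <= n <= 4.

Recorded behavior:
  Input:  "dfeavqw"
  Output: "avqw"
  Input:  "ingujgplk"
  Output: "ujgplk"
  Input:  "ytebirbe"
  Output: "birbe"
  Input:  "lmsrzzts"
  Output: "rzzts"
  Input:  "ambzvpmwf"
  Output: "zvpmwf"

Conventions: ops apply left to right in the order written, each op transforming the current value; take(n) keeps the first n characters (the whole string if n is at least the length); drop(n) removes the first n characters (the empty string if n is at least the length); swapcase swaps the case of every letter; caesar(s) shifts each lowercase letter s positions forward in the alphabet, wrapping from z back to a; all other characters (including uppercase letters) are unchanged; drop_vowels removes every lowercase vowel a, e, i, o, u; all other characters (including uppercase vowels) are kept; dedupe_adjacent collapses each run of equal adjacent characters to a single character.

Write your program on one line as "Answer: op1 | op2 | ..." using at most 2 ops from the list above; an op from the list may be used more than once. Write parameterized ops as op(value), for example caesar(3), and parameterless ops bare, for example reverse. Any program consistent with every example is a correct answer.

drop(1) | drop(2)

Check, running the answer program on each example:
  "dfeavqw" -> "feavqw" -> "avqw"
  "ingujgplk" -> "ngujgplk" -> "ujgplk"
  "ytebirbe" -> "tebirbe" -> "birbe"
  "lmsrzzts" -> "msrzzts" -> "rzzts"
  "ambzvpmwf" -> "mbzvpmwf" -> "zvpmwf"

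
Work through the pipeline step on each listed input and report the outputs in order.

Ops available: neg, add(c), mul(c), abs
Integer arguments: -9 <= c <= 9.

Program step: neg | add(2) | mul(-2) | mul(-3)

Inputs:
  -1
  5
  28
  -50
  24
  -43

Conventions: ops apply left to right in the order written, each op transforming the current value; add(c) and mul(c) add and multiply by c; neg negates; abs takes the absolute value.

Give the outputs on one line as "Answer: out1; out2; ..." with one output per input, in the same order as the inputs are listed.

Execution, op by op:
  -1 -> 1 -> 3 -> -6 -> 18
  5 -> -5 -> -3 -> 6 -> -18
  28 -> -28 -> -26 -> 52 -> -156
  -50 -> 50 -> 52 -> -104 -> 312
  24 -> -24 -> -22 -> 44 -> -132
  -43 -> 43 -> 45 -> -90 -> 270

18; -18; -156; 312; -132; 270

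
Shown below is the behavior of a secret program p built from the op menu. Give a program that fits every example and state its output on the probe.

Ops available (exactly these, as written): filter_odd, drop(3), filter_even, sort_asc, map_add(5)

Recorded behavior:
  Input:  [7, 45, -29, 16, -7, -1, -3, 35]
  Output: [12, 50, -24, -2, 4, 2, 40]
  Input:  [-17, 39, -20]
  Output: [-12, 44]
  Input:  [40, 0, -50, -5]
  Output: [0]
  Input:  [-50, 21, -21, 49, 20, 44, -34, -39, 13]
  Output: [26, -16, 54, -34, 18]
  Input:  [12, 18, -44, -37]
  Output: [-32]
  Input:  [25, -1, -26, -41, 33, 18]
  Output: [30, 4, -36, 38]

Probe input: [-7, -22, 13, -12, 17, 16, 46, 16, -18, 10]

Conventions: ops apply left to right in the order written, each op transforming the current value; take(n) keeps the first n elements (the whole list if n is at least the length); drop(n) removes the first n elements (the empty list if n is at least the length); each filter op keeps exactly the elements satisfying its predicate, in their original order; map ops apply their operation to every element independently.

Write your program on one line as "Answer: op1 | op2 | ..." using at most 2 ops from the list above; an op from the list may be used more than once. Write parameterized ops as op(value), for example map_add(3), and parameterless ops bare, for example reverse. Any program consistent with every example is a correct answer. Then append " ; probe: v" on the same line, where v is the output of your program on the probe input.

map_add(5) | filter_even ; probe: [-2, 18, 22]

Check, running the answer program on each example:
  [7, 45, -29, 16, -7, -1, -3, 35] -> [12, 50, -24, 21, -2, 4, 2, 40] -> [12, 50, -24, -2, 4, 2, 40]
  [-17, 39, -20] -> [-12, 44, -15] -> [-12, 44]
  [40, 0, -50, -5] -> [45, 5, -45, 0] -> [0]
  [-50, 21, -21, 49, 20, 44, -34, -39, 13] -> [-45, 26, -16, 54, 25, 49, -29, -34, 18] -> [26, -16, 54, -34, 18]
  [12, 18, -44, -37] -> [17, 23, -39, -32] -> [-32]
  [25, -1, -26, -41, 33, 18] -> [30, 4, -21, -36, 38, 23] -> [30, 4, -36, 38]
  probe: [-7, -22, 13, -12, 17, 16, 46, 16, -18, 10] -> [-2, -17, 18, -7, 22, 21, 51, 21, -13, 15] -> [-2, 18, 22]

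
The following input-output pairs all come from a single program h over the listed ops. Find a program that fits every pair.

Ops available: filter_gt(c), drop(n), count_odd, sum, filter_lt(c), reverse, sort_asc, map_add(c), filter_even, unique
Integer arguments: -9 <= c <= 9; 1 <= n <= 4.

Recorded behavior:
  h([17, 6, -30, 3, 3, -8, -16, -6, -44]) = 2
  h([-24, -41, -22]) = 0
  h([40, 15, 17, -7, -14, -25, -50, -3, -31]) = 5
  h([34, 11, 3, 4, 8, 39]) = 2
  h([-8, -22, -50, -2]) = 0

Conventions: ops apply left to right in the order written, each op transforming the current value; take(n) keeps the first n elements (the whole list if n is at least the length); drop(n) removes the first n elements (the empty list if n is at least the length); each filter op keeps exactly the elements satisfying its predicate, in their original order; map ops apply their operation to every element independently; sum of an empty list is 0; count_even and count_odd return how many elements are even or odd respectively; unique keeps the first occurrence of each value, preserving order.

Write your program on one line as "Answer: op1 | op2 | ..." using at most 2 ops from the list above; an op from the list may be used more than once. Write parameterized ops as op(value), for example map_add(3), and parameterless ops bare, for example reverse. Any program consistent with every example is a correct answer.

drop(2) | count_odd

Check, running the answer program on each example:
  [17, 6, -30, 3, 3, -8, -16, -6, -44] -> [-30, 3, 3, -8, -16, -6, -44] -> 2
  [-24, -41, -22] -> [-22] -> 0
  [40, 15, 17, -7, -14, -25, -50, -3, -31] -> [17, -7, -14, -25, -50, -3, -31] -> 5
  [34, 11, 3, 4, 8, 39] -> [3, 4, 8, 39] -> 2
  [-8, -22, -50, -2] -> [-50, -2] -> 0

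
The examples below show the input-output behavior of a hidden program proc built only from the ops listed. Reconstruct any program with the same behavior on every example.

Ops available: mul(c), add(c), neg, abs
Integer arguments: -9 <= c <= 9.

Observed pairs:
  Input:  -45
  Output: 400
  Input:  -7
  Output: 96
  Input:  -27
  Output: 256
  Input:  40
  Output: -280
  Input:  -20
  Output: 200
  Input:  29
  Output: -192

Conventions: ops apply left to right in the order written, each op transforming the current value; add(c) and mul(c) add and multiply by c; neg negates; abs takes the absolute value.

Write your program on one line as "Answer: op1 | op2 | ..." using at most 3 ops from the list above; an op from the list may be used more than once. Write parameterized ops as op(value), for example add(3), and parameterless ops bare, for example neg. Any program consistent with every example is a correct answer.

add(2) | add(-7) | mul(-8)

Check, running the answer program on each example:
  -45 -> -43 -> -50 -> 400
  -7 -> -5 -> -12 -> 96
  -27 -> -25 -> -32 -> 256
  40 -> 42 -> 35 -> -280
  -20 -> -18 -> -25 -> 200
  29 -> 31 -> 24 -> -192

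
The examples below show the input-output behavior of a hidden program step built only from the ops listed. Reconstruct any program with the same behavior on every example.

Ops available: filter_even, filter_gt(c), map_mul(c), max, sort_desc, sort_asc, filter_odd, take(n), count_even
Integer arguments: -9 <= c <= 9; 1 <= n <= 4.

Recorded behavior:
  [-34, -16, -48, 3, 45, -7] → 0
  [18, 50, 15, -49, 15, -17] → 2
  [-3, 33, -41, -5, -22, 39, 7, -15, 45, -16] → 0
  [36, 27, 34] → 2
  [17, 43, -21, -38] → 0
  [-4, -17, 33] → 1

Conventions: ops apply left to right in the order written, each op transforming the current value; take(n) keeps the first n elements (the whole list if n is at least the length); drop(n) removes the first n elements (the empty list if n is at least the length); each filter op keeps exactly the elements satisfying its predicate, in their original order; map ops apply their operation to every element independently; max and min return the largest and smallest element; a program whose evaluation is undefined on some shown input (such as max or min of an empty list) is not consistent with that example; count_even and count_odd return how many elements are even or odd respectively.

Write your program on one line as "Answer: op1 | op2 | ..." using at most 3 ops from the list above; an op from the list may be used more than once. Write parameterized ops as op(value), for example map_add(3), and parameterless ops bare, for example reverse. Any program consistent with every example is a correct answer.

filter_gt(-7) | sort_desc | count_even

Check, running the answer program on each example:
  [-34, -16, -48, 3, 45, -7] -> [3, 45] -> [45, 3] -> 0
  [18, 50, 15, -49, 15, -17] -> [18, 50, 15, 15] -> [50, 18, 15, 15] -> 2
  [-3, 33, -41, -5, -22, 39, 7, -15, 45, -16] -> [-3, 33, -5, 39, 7, 45] -> [45, 39, 33, 7, -3, -5] -> 0
  [36, 27, 34] -> [36, 27, 34] -> [36, 34, 27] -> 2
  [17, 43, -21, -38] -> [17, 43] -> [43, 17] -> 0
  [-4, -17, 33] -> [-4, 33] -> [33, -4] -> 1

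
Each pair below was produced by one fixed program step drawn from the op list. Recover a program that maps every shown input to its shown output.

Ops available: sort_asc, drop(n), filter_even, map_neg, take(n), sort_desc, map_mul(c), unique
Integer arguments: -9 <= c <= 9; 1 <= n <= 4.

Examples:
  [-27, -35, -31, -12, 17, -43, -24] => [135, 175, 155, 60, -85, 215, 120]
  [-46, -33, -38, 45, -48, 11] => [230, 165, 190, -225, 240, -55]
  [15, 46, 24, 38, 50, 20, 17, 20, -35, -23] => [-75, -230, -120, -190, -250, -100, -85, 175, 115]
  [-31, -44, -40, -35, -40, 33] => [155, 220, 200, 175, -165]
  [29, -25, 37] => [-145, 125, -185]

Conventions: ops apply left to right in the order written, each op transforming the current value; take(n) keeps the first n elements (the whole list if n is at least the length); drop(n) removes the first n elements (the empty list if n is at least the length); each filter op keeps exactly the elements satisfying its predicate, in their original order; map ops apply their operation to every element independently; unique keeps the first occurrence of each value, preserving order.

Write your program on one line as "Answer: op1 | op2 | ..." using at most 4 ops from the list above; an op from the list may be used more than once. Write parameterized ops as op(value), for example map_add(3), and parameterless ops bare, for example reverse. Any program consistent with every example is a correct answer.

map_mul(5) | unique | map_neg

Check, running the answer program on each example:
  [-27, -35, -31, -12, 17, -43, -24] -> [-135, -175, -155, -60, 85, -215, -120] -> [-135, -175, -155, -60, 85, -215, -120] -> [135, 175, 155, 60, -85, 215, 120]
  [-46, -33, -38, 45, -48, 11] -> [-230, -165, -190, 225, -240, 55] -> [-230, -165, -190, 225, -240, 55] -> [230, 165, 190, -225, 240, -55]
  [15, 46, 24, 38, 50, 20, 17, 20, -35, -23] -> [75, 230, 120, 190, 250, 100, 85, 100, -175, -115] -> [75, 230, 120, 190, 250, 100, 85, -175, -115] -> [-75, -230, -120, -190, -250, -100, -85, 175, 115]
  [-31, -44, -40, -35, -40, 33] -> [-155, -220, -200, -175, -200, 165] -> [-155, -220, -200, -175, 165] -> [155, 220, 200, 175, -165]
  [29, -25, 37] -> [145, -125, 185] -> [145, -125, 185] -> [-145, 125, -185]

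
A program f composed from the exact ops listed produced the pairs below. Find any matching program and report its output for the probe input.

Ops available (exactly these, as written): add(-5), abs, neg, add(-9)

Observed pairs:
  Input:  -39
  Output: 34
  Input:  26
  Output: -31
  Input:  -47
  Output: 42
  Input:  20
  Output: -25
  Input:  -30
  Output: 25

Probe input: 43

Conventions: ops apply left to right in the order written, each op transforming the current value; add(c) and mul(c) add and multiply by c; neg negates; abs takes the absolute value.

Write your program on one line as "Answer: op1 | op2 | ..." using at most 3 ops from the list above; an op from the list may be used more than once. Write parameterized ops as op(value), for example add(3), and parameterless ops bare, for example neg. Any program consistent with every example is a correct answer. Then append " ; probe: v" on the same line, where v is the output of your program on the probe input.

neg | add(-5) ; probe: -48

Check, running the answer program on each example:
  -39 -> 39 -> 34
  26 -> -26 -> -31
  -47 -> 47 -> 42
  20 -> -20 -> -25
  -30 -> 30 -> 25
  probe: 43 -> -43 -> -48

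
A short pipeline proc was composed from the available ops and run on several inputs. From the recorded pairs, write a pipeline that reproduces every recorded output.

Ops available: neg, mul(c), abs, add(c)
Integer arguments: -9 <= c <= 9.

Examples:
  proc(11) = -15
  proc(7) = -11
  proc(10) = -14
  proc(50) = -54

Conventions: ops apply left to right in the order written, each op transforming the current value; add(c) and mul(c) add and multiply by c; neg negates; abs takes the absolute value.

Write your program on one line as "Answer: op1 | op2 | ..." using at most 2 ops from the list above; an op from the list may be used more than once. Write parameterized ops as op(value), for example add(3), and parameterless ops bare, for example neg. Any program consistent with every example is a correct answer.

add(4) | neg

Check, running the answer program on each example:
  11 -> 15 -> -15
  7 -> 11 -> -11
  10 -> 14 -> -14
  50 -> 54 -> -54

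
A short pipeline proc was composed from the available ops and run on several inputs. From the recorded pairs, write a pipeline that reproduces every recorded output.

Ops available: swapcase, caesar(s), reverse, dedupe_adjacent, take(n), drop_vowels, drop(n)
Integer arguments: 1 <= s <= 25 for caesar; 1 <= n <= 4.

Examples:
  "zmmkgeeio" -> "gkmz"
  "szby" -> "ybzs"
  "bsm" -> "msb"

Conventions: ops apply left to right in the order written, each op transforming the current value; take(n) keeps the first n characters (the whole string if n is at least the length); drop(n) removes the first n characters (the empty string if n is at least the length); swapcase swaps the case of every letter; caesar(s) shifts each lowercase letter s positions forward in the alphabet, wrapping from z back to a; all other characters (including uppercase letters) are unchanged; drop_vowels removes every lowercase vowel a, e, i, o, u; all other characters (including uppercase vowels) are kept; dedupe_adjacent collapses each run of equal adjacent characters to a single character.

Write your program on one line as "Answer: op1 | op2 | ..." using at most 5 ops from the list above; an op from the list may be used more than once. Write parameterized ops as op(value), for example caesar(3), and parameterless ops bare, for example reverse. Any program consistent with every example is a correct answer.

drop_vowels | swapcase | dedupe_adjacent | swapcase | reverse

Check, running the answer program on each example:
  "zmmkgeeio" -> "zmmkg" -> "ZMMKG" -> "ZMKG" -> "zmkg" -> "gkmz"
  "szby" -> "szby" -> "SZBY" -> "SZBY" -> "szby" -> "ybzs"
  "bsm" -> "bsm" -> "BSM" -> "BSM" -> "bsm" -> "msb"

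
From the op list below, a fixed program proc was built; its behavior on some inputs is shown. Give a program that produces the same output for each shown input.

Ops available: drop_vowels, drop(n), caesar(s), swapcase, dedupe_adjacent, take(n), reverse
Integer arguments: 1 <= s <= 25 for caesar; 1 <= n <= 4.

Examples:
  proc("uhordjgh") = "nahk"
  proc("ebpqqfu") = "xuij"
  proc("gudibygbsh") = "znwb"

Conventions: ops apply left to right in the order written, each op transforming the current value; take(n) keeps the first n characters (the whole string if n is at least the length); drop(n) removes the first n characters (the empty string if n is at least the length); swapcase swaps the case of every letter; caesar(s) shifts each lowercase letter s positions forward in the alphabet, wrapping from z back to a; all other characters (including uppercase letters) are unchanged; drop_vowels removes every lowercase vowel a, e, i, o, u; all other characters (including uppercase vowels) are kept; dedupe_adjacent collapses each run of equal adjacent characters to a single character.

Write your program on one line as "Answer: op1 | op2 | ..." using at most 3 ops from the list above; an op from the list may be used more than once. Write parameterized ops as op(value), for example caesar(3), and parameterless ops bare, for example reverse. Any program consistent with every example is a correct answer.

dedupe_adjacent | take(4) | caesar(19)

Check, running the answer program on each example:
  "uhordjgh" -> "uhordjgh" -> "uhor" -> "nahk"
  "ebpqqfu" -> "ebpqfu" -> "ebpq" -> "xuij"
  "gudibygbsh" -> "gudibygbsh" -> "gudi" -> "znwb"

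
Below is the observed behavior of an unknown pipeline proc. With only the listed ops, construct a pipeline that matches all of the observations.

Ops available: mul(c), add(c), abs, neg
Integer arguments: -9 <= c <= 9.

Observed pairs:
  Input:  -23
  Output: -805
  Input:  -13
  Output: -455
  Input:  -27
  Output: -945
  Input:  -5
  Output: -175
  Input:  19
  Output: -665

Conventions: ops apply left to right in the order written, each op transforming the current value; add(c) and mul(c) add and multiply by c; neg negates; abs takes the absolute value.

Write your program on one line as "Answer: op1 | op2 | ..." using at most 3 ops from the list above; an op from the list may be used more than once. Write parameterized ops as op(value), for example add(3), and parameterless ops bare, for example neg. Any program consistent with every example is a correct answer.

abs | mul(-5) | mul(7)

Check, running the answer program on each example:
  -23 -> 23 -> -115 -> -805
  -13 -> 13 -> -65 -> -455
  -27 -> 27 -> -135 -> -945
  -5 -> 5 -> -25 -> -175
  19 -> 19 -> -95 -> -665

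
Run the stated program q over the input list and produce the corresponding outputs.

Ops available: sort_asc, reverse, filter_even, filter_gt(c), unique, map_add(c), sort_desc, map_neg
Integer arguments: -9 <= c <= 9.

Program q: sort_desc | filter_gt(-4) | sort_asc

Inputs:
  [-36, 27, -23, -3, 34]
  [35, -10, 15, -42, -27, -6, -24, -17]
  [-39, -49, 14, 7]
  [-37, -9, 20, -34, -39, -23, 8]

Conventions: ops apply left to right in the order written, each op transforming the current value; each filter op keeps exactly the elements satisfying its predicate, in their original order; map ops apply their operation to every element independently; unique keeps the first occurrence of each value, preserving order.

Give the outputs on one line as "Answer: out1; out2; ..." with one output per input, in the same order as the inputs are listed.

Execution, op by op:
  [-36, 27, -23, -3, 34] -> [34, 27, -3, -23, -36] -> [34, 27, -3] -> [-3, 27, 34]
  [35, -10, 15, -42, -27, -6, -24, -17] -> [35, 15, -6, -10, -17, -24, -27, -42] -> [35, 15] -> [15, 35]
  [-39, -49, 14, 7] -> [14, 7, -39, -49] -> [14, 7] -> [7, 14]
  [-37, -9, 20, -34, -39, -23, 8] -> [20, 8, -9, -23, -34, -37, -39] -> [20, 8] -> [8, 20]

[-3, 27, 34]; [15, 35]; [7, 14]; [8, 20]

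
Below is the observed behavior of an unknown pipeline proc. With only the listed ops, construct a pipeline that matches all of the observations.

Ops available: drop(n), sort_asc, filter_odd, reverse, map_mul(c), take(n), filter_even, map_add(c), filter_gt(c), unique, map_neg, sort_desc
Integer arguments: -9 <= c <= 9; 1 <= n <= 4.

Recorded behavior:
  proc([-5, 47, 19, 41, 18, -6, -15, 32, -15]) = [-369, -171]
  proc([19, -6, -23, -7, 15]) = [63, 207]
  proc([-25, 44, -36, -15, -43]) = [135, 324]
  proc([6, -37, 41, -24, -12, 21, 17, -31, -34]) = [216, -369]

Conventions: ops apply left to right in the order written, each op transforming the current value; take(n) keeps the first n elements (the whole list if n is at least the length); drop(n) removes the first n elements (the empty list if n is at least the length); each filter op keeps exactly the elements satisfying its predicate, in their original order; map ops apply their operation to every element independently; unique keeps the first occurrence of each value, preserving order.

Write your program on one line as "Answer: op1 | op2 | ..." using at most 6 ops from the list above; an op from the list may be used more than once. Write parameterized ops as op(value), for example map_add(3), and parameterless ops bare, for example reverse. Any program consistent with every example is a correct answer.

map_mul(-3) | take(4) | map_mul(3) | drop(2) | reverse

Check, running the answer program on each example:
  [-5, 47, 19, 41, 18, -6, -15, 32, -15] -> [15, -141, -57, -123, -54, 18, 45, -96, 45] -> [15, -141, -57, -123] -> [45, -423, -171, -369] -> [-171, -369] -> [-369, -171]
  [19, -6, -23, -7, 15] -> [-57, 18, 69, 21, -45] -> [-57, 18, 69, 21] -> [-171, 54, 207, 63] -> [207, 63] -> [63, 207]
  [-25, 44, -36, -15, -43] -> [75, -132, 108, 45, 129] -> [75, -132, 108, 45] -> [225, -396, 324, 135] -> [324, 135] -> [135, 324]
  [6, -37, 41, -24, -12, 21, 17, -31, -34] -> [-18, 111, -123, 72, 36, -63, -51, 93, 102] -> [-18, 111, -123, 72] -> [-54, 333, -369, 216] -> [-369, 216] -> [216, -369]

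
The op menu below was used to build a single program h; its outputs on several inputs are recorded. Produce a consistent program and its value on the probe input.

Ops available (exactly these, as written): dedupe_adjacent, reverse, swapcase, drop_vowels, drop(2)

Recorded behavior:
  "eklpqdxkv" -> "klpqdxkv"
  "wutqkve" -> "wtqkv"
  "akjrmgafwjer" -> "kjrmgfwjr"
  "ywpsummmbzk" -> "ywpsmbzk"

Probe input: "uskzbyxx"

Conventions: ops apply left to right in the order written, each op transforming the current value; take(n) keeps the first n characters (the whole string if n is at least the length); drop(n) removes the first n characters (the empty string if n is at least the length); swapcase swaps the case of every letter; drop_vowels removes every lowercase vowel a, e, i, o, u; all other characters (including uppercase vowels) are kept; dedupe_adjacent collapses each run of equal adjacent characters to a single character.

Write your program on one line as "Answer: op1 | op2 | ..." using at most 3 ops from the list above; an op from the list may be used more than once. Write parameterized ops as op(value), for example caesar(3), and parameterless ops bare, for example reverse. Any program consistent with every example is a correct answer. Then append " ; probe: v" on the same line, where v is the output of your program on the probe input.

drop_vowels | dedupe_adjacent ; probe: "skzbyx"

Check, running the answer program on each example:
  "eklpqdxkv" -> "klpqdxkv" -> "klpqdxkv"
  "wutqkve" -> "wtqkv" -> "wtqkv"
  "akjrmgafwjer" -> "kjrmgfwjr" -> "kjrmgfwjr"
  "ywpsummmbzk" -> "ywpsmmmbzk" -> "ywpsmbzk"
  probe: "uskzbyxx" -> "skzbyxx" -> "skzbyx"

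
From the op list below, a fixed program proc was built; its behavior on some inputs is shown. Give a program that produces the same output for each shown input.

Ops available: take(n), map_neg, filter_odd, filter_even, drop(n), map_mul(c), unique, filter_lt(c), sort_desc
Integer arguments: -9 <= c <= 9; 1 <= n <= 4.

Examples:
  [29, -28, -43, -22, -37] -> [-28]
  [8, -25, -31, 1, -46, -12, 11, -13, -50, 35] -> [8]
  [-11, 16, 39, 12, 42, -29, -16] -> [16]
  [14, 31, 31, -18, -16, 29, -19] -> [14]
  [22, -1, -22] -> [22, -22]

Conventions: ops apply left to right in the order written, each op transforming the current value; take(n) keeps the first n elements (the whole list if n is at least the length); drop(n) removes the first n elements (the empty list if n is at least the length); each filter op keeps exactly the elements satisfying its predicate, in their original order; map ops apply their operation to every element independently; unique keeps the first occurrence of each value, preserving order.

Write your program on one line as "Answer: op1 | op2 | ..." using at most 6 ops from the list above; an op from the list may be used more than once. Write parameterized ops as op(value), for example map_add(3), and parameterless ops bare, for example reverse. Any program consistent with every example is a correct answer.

take(4) | map_neg | take(3) | map_neg | unique | filter_even

Check, running the answer program on each example:
  [29, -28, -43, -22, -37] -> [29, -28, -43, -22] -> [-29, 28, 43, 22] -> [-29, 28, 43] -> [29, -28, -43] -> [29, -28, -43] -> [-28]
  [8, -25, -31, 1, -46, -12, 11, -13, -50, 35] -> [8, -25, -31, 1] -> [-8, 25, 31, -1] -> [-8, 25, 31] -> [8, -25, -31] -> [8, -25, -31] -> [8]
  [-11, 16, 39, 12, 42, -29, -16] -> [-11, 16, 39, 12] -> [11, -16, -39, -12] -> [11, -16, -39] -> [-11, 16, 39] -> [-11, 16, 39] -> [16]
  [14, 31, 31, -18, -16, 29, -19] -> [14, 31, 31, -18] -> [-14, -31, -31, 18] -> [-14, -31, -31] -> [14, 31, 31] -> [14, 31] -> [14]
  [22, -1, -22] -> [22, -1, -22] -> [-22, 1, 22] -> [-22, 1, 22] -> [22, -1, -22] -> [22, -1, -22] -> [22, -22]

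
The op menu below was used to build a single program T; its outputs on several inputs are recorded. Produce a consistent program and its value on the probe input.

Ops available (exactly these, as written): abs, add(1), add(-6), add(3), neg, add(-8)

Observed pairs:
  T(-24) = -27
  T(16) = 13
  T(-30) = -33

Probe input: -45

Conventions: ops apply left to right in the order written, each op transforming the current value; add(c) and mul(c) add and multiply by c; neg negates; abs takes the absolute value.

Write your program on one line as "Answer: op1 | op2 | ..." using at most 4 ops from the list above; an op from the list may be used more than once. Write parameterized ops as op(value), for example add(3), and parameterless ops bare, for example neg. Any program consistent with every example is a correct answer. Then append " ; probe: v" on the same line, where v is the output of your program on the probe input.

neg | add(3) | neg ; probe: -48

Check, running the answer program on each example:
  -24 -> 24 -> 27 -> -27
  16 -> -16 -> -13 -> 13
  -30 -> 30 -> 33 -> -33
  probe: -45 -> 45 -> 48 -> -48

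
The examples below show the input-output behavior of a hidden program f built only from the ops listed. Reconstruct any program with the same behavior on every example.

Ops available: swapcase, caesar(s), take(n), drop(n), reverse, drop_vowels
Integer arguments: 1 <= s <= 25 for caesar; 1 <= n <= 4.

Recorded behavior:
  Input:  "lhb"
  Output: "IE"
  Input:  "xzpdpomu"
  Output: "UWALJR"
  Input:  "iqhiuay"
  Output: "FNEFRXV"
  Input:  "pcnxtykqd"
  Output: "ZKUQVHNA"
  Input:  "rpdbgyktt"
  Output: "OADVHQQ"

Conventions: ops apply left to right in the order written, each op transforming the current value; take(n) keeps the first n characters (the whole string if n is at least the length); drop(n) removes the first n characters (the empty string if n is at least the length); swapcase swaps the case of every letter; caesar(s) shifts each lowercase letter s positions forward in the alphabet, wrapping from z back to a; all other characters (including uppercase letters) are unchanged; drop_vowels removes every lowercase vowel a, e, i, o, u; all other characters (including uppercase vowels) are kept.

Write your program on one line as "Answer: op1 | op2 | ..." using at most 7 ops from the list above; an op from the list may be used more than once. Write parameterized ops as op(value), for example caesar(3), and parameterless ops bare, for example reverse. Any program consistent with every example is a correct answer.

reverse | caesar(25) | drop_vowels | caesar(24) | reverse | swapcase

Check, running the answer program on each example:
  "lhb" -> "bhl" -> "agk" -> "gk" -> "ei" -> "ie" -> "IE"
  "xzpdpomu" -> "umopdpzx" -> "tlnocoyw" -> "tlncyw" -> "rjlawu" -> "uwaljr" -> "UWALJR"
  "iqhiuay" -> "yauihqi" -> "xzthgph" -> "xzthgph" -> "vxrfenf" -> "fnefrxv" -> "FNEFRXV"
  "pcnxtykqd" -> "dqkytxncp" -> "cpjxswmbo" -> "cpjxswmb" -> "anhvqukz" -> "zkuqvhna" -> "ZKUQVHNA"
  "rpdbgyktt" -> "ttkygbdpr" -> "ssjxfacoq" -> "ssjxfcq" -> "qqhvdao" -> "oadvhqq" -> "OADVHQQ"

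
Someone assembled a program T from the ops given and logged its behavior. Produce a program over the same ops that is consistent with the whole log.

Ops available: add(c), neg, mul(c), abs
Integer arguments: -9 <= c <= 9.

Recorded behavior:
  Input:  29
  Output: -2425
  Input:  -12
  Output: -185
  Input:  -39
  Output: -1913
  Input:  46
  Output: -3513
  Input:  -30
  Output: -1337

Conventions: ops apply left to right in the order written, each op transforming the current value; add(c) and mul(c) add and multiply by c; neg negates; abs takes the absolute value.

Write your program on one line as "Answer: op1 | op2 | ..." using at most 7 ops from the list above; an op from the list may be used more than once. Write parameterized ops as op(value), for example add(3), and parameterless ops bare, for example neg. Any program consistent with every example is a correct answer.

add(9) | abs | mul(-8) | abs | mul(-8) | add(7)

Check, running the answer program on each example:
  29 -> 38 -> 38 -> -304 -> 304 -> -2432 -> -2425
  -12 -> -3 -> 3 -> -24 -> 24 -> -192 -> -185
  -39 -> -30 -> 30 -> -240 -> 240 -> -1920 -> -1913
  46 -> 55 -> 55 -> -440 -> 440 -> -3520 -> -3513
  -30 -> -21 -> 21 -> -168 -> 168 -> -1344 -> -1337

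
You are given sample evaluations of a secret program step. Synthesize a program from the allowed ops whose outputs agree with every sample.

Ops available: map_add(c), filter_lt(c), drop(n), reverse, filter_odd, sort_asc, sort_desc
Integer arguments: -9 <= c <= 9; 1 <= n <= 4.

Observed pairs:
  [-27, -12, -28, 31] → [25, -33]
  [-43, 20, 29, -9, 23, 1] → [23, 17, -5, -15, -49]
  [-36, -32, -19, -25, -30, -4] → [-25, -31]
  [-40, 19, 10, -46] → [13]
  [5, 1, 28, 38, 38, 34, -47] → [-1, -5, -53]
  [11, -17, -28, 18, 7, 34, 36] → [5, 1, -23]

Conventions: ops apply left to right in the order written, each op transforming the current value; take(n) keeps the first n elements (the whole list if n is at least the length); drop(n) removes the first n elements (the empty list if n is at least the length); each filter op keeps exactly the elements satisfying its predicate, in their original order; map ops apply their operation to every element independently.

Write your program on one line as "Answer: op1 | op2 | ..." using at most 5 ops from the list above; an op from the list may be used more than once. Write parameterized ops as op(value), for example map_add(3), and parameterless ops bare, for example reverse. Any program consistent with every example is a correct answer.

reverse | map_add(-6) | sort_asc | reverse | filter_odd

Check, running the answer program on each example:
  [-27, -12, -28, 31] -> [31, -28, -12, -27] -> [25, -34, -18, -33] -> [-34, -33, -18, 25] -> [25, -18, -33, -34] -> [25, -33]
  [-43, 20, 29, -9, 23, 1] -> [1, 23, -9, 29, 20, -43] -> [-5, 17, -15, 23, 14, -49] -> [-49, -15, -5, 14, 17, 23] -> [23, 17, 14, -5, -15, -49] -> [23, 17, -5, -15, -49]
  [-36, -32, -19, -25, -30, -4] -> [-4, -30, -25, -19, -32, -36] -> [-10, -36, -31, -25, -38, -42] -> [-42, -38, -36, -31, -25, -10] -> [-10, -25, -31, -36, -38, -42] -> [-25, -31]
  [-40, 19, 10, -46] -> [-46, 10, 19, -40] -> [-52, 4, 13, -46] -> [-52, -46, 4, 13] -> [13, 4, -46, -52] -> [13]
  [5, 1, 28, 38, 38, 34, -47] -> [-47, 34, 38, 38, 28, 1, 5] -> [-53, 28, 32, 32, 22, -5, -1] -> [-53, -5, -1, 22, 28, 32, 32] -> [32, 32, 28, 22, -1, -5, -53] -> [-1, -5, -53]
  [11, -17, -28, 18, 7, 34, 36] -> [36, 34, 7, 18, -28, -17, 11] -> [30, 28, 1, 12, -34, -23, 5] -> [-34, -23, 1, 5, 12, 28, 30] -> [30, 28, 12, 5, 1, -23, -34] -> [5, 1, -23]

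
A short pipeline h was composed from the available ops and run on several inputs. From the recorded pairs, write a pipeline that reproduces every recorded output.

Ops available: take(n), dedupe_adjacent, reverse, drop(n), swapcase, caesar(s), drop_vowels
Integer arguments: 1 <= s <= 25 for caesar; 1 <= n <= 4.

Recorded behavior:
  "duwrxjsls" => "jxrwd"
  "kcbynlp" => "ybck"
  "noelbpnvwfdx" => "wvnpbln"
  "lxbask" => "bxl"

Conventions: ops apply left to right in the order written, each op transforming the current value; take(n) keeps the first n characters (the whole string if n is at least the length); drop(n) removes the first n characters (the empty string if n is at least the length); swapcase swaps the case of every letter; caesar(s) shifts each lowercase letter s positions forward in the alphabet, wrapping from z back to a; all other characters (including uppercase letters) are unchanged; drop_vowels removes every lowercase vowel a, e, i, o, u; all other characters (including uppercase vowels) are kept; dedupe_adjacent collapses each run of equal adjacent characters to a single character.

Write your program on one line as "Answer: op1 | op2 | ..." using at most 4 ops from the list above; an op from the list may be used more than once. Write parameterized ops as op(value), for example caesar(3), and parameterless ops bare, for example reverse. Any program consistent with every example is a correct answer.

reverse | drop(3) | drop_vowels

Check, running the answer program on each example:
  "duwrxjsls" -> "slsjxrwud" -> "jxrwud" -> "jxrwd"
  "kcbynlp" -> "plnybck" -> "ybck" -> "ybck"
  "noelbpnvwfdx" -> "xdfwvnpbleon" -> "wvnpbleon" -> "wvnpbln"
  "lxbask" -> "ksabxl" -> "bxl" -> "bxl"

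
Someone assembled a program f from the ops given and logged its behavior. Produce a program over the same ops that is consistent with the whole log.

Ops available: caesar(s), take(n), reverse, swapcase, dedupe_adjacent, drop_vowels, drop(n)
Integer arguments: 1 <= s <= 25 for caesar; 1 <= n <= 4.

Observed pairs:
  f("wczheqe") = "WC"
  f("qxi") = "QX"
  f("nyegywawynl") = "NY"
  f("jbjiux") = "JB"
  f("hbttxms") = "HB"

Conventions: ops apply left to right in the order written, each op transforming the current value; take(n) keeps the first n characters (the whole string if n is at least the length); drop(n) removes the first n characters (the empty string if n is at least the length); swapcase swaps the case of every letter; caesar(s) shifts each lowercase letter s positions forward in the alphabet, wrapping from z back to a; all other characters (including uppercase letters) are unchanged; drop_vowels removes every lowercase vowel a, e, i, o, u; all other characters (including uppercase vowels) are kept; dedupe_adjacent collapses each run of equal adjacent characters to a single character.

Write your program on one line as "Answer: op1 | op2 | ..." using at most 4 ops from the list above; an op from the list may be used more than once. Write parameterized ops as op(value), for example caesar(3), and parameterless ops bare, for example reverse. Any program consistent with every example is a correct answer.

drop_vowels | swapcase | dedupe_adjacent | take(2)

Check, running the answer program on each example:
  "wczheqe" -> "wczhq" -> "WCZHQ" -> "WCZHQ" -> "WC"
  "qxi" -> "qx" -> "QX" -> "QX" -> "QX"
  "nyegywawynl" -> "nygywwynl" -> "NYGYWWYNL" -> "NYGYWYNL" -> "NY"
  "jbjiux" -> "jbjx" -> "JBJX" -> "JBJX" -> "JB"
  "hbttxms" -> "hbttxms" -> "HBTTXMS" -> "HBTXMS" -> "HB"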